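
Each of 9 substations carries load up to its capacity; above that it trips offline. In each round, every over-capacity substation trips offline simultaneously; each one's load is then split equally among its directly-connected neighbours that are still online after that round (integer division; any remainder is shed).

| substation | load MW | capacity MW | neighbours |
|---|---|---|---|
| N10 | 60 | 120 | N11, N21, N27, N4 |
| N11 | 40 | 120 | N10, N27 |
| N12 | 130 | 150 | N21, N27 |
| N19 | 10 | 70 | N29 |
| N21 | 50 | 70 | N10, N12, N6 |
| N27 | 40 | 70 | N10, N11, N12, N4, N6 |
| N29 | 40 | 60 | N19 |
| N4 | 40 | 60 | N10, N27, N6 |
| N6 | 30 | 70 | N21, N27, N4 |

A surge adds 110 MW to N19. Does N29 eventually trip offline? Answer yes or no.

yes

Round 1 — N19 at 120 > 70. N19 trips offline.
  N19 sheds 120 MW to N29: 120 each.
    N29: 40+120 = 160 > 60
Round 2 — N29 trips offline.
  N29 sheds 160 MW: no online neighbours, lost.
No further trips.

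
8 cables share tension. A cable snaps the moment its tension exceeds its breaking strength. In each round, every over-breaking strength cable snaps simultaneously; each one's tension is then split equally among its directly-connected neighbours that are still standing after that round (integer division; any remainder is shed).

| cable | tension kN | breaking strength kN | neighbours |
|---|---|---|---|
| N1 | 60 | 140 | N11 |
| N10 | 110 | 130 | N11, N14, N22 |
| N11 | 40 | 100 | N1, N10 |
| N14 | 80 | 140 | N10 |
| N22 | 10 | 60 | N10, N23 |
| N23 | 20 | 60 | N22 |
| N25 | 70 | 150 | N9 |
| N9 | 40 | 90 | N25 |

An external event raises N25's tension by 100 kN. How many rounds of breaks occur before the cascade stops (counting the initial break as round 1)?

Round 1 — N25 at 170 > 150. N25 snaps.
  N25 sheds 170 kN to N9: 170 each.
    N9: 40+170 = 210 > 90
Round 2 — N9 snaps.
  N9 sheds 210 kN: no online neighbours, lost.
No further breaks.

2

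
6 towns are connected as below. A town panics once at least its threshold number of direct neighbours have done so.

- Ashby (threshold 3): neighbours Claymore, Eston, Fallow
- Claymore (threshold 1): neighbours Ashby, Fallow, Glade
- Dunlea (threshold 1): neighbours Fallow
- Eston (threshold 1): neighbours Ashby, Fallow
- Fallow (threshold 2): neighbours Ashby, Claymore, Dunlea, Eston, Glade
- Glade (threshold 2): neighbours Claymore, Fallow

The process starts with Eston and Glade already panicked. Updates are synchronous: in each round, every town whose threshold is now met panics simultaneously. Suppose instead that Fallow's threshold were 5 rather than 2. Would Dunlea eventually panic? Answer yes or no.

With Fallow's threshold at 5:
Round 1 — Eston, Glade panic (initial).
Round 2 — checking thresholds:
  Ashby: 1 of 3 neighbours < 3, not yet.
  Claymore: 1 of 3 neighbours ≥ 1, panics.
  Fallow: 2 of 5 neighbours < 5, not yet.
Round 3 — no new panics; cascade stops.

no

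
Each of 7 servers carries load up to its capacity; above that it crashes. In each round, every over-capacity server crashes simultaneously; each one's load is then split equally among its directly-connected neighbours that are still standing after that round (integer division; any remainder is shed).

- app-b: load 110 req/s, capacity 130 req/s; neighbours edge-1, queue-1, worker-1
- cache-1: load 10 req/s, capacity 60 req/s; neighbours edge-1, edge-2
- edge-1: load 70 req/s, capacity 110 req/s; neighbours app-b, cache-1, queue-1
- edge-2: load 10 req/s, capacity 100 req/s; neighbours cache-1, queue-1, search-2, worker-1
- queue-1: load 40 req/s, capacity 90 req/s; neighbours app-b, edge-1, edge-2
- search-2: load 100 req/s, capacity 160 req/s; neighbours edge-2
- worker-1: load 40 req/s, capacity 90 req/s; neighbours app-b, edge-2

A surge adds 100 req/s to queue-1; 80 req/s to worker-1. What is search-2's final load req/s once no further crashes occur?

Round 1 — queue-1 at 140 > 90; worker-1 at 120 > 90. queue-1, worker-1 crash.
  queue-1 sheds 140 req/s to app-b, edge-1, edge-2: 46 each (2 lost).
    app-b: 110+46 = 156 > 130
    edge-1: 70+46 = 116 > 110
    edge-2: 10+46 = 56 ≤ 100
  worker-1 sheds 120 req/s to app-b, edge-2: 60 each.
    app-b: 156+60 = 216 > 130
    edge-2: 56+60 = 116 > 100
Round 2 — app-b, edge-1, edge-2 crash.
  app-b sheds 216 req/s: no online neighbours, lost.
  edge-1 sheds 116 req/s to cache-1: 116 each.
    cache-1: 10+116 = 126 > 60
  edge-2 sheds 116 req/s to cache-1, search-2: 58 each.
    cache-1: 126+58 = 184 > 60
    search-2: 100+58 = 158 ≤ 160
Round 3 — cache-1 crashes.
  cache-1 sheds 184 req/s: no online neighbours, lost.
No further crashes.

158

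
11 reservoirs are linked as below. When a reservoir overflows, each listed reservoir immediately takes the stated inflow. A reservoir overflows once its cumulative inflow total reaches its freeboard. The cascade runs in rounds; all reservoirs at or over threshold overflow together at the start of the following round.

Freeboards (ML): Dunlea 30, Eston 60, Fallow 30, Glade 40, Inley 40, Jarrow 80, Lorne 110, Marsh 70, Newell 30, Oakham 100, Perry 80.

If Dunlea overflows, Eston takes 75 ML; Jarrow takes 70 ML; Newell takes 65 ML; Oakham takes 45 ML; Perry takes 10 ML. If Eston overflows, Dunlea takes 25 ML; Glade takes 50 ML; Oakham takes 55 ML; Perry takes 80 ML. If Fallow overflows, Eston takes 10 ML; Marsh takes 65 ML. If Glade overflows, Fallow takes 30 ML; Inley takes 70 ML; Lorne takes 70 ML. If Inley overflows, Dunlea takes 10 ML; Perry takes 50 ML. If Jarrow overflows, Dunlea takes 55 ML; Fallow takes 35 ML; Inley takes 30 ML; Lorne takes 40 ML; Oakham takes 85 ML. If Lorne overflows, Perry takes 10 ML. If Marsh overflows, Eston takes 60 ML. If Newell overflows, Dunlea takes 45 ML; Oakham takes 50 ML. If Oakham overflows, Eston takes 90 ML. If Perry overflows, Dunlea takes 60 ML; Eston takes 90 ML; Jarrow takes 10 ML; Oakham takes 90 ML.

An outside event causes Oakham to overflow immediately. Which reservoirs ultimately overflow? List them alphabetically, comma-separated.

Dunlea, Eston, Fallow, Glade, Inley, Jarrow, Lorne, Newell, Oakham, Perry

Round 1 — Oakham overflows (initial).
  Eston: +90 → 90 ≥ 60
Round 2 — Eston overflows.
  Dunlea: +25 → 25 < 30
  Glade: +50 → 50 ≥ 40
  Perry: +80 → 80 ≥ 80
Round 3 — Glade, Perry overflow.
  Dunlea: +60 → 85 ≥ 30
  Fallow: +30 → 30 ≥ 30
  Inley: +70 → 70 ≥ 40
  Jarrow: +10 → 10 < 80
  Lorne: +70 → 70 < 110
Round 4 — Dunlea, Fallow, Inley overflow.
  Jarrow: +70 → 80 ≥ 80
  Marsh: +65 → 65 < 70
  Newell: +65 → 65 ≥ 30
Round 5 — Jarrow, Newell overflow.
  Lorne: +40 → 110 ≥ 110
Round 6 — Lorne overflows.
No further overflows.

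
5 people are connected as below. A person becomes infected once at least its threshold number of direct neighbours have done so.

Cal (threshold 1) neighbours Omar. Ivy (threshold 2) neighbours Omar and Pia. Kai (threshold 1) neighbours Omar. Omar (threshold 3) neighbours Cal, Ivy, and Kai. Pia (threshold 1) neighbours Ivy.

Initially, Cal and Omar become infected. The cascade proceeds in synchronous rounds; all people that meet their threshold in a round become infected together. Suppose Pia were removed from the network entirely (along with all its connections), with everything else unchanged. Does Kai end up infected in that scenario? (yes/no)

yes

With Pia removed:
Round 1 — Cal, Omar become infected (initial).
Round 2 — checking thresholds:
  Ivy: 1 of 1 neighbours < 2, below threshold.
  Kai: 1 of 1 neighbours ≥ 1, becomes infected.
Round 3 — no new infections; cascade stops.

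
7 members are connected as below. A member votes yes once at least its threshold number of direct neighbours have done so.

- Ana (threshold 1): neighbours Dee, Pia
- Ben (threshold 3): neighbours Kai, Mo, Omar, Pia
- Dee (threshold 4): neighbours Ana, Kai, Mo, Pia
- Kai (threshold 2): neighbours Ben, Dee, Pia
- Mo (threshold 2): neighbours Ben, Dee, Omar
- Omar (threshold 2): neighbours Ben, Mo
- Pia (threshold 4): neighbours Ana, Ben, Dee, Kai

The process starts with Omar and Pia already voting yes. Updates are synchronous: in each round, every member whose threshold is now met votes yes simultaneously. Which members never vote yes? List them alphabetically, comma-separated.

Round 1 — Omar, Pia vote yes (initial).
Round 2 — checking thresholds:
  Ana: 1 of 2 neighbours ≥ 1, votes yes.
  Ben: 2 of 4 neighbours < 3, below threshold.
  Dee: 1 of 4 neighbours < 4, below threshold.
  Kai: 1 of 3 neighbours < 2, below threshold.
  Mo: 1 of 3 neighbours < 2, below threshold.
Round 3 — no new yes votes; cascade stops.

Ben, Dee, Kai, Mo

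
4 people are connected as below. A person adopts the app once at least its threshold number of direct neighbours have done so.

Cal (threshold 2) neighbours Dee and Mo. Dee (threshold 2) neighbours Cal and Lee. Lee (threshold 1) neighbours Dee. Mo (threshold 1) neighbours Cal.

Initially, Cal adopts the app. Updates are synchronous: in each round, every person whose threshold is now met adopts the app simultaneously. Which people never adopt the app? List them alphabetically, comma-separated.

Dee, Lee

Round 1 — Cal adopts the app (initial).
Round 2 — checking thresholds:
  Dee: 1 of 2 neighbours < 2, not yet.
  Mo: 1 of 1 neighbours ≥ 1, adopts the app.
Round 3 — no new adoptions; cascade stops.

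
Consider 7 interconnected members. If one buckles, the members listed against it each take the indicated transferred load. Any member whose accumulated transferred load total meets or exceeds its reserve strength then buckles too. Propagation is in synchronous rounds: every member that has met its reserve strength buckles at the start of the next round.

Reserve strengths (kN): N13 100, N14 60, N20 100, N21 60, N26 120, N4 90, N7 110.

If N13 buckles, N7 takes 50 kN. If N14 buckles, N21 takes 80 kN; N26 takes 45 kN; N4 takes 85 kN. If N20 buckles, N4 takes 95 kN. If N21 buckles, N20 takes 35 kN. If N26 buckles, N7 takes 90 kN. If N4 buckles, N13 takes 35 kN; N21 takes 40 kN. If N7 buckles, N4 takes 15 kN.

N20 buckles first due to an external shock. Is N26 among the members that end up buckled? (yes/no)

Round 1 — N20 buckles (initial).
  N4: +95 → 95 ≥ 90
Round 2 — N4 buckles.
  N13: +35 → 35 < 100
  N21: +40 → 40 < 60
No further bucklings.

no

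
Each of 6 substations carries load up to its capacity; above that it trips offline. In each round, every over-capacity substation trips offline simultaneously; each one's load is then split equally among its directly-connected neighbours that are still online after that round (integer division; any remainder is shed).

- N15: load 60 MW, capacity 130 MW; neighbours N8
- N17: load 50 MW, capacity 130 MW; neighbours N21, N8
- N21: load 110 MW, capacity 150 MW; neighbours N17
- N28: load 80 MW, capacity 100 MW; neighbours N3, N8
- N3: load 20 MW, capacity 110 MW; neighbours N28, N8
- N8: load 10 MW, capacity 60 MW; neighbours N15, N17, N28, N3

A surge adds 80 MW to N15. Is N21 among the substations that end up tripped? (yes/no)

no

Round 1 — N15 at 140 > 130. N15 trips offline.
  N15 sheds 140 MW to N8: 140 each.
    N8: 10+140 = 150 > 60
Round 2 — N8 trips offline.
  N8 sheds 150 MW to N17, N28, N3: 50 each.
    N17: 50+50 = 100 ≤ 130
    N28: 80+50 = 130 > 100
    N3: 20+50 = 70 ≤ 110
Round 3 — N28 trips offline.
  N28 sheds 130 MW to N3: 130 each.
    N3: 70+130 = 200 > 110
Round 4 — N3 trips offline.
  N3 sheds 200 MW: no online neighbours, lost.
No further trips.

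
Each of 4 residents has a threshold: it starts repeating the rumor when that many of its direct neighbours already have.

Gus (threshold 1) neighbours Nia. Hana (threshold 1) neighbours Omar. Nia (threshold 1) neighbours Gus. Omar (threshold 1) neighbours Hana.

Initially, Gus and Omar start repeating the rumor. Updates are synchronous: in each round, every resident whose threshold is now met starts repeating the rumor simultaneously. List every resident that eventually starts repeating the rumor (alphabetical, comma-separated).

Gus, Hana, Nia, Omar

Round 1 — Gus, Omar start repeating the rumor (initial).
Round 2 — checking thresholds:
  Hana: 1 of 1 neighbours ≥ 1, starts repeating the rumor.
  Nia: 1 of 1 neighbours ≥ 1, starts repeating the rumor.
Round 3 — no new spreads; cascade stops.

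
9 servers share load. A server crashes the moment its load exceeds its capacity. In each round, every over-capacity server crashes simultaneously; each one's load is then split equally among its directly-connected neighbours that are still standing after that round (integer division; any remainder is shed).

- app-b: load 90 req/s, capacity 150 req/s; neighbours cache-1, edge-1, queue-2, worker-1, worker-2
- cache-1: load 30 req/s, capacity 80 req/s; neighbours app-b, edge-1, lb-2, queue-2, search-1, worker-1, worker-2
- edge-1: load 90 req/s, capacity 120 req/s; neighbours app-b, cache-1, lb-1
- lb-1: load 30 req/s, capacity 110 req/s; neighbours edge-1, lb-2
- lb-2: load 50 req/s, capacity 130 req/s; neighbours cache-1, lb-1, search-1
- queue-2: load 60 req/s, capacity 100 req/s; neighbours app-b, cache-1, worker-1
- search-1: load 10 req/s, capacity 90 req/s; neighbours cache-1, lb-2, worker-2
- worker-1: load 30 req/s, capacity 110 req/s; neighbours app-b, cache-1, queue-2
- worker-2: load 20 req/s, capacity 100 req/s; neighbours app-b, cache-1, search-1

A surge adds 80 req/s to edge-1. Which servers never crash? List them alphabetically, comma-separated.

Round 1 — edge-1 at 170 > 120. edge-1 crashes.
  edge-1 sheds 170 req/s to app-b, cache-1, lb-1: 56 each (2 lost).
    app-b: 90+56 = 146 ≤ 150
    cache-1: 30+56 = 86 > 80
    lb-1: 30+56 = 86 ≤ 110
Round 2 — cache-1 crashes.
  cache-1 sheds 86 req/s to app-b, lb-2, queue-2, search-1, worker-1, worker-2: 14 each (2 lost).
    app-b: 146+14 = 160 > 150
    lb-2: 50+14 = 64 ≤ 130
    queue-2: 60+14 = 74 ≤ 100
    search-1: 10+14 = 24 ≤ 90
    worker-1: 30+14 = 44 ≤ 110
    worker-2: 20+14 = 34 ≤ 100
Round 3 — app-b crashes.
  app-b sheds 160 req/s to queue-2, worker-1, worker-2: 53 each (1 lost).
    queue-2: 74+53 = 127 > 100
    worker-1: 44+53 = 97 ≤ 110
    worker-2: 34+53 = 87 ≤ 100
Round 4 — queue-2 crashes.
  queue-2 sheds 127 req/s to worker-1: 127 each.
    worker-1: 97+127 = 224 > 110
Round 5 — worker-1 crashes.
  worker-1 sheds 224 req/s: no online neighbours, lost.
No further crashes.

lb-1, lb-2, search-1, worker-2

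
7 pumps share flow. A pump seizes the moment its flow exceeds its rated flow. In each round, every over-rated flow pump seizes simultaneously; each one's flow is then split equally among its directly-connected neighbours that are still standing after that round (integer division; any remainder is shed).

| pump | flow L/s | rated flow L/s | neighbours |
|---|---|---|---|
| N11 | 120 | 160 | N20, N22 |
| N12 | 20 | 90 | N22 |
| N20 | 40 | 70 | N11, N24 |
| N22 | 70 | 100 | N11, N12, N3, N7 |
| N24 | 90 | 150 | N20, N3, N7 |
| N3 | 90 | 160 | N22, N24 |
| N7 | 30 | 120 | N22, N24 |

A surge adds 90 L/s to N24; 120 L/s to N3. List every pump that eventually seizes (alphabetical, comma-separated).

N11, N12, N20, N22, N24, N3, N7

Round 1 — N24 at 180 > 150; N3 at 210 > 160. N24, N3 seize.
  N24 sheds 180 L/s to N20, N7: 90 each.
    N20: 40+90 = 130 > 70
    N7: 30+90 = 120 ≤ 120
  N3 sheds 210 L/s to N22: 210 each.
    N22: 70+210 = 280 > 100
Round 2 — N20, N22 seize.
  N20 sheds 130 L/s to N11: 130 each.
    N11: 120+130 = 250 > 160
  N22 sheds 280 L/s to N11, N12, N7: 93 each (1 lost).
    N11: 250+93 = 343 > 160
    N12: 20+93 = 113 > 90
    N7: 120+93 = 213 > 120
Round 3 — N11, N12, N7 seize.
  N11 sheds 343 L/s: no online neighbours, lost.
  N12 sheds 113 L/s: no online neighbours, lost.
  N7 sheds 213 L/s: no online neighbours, lost.
No further seizures.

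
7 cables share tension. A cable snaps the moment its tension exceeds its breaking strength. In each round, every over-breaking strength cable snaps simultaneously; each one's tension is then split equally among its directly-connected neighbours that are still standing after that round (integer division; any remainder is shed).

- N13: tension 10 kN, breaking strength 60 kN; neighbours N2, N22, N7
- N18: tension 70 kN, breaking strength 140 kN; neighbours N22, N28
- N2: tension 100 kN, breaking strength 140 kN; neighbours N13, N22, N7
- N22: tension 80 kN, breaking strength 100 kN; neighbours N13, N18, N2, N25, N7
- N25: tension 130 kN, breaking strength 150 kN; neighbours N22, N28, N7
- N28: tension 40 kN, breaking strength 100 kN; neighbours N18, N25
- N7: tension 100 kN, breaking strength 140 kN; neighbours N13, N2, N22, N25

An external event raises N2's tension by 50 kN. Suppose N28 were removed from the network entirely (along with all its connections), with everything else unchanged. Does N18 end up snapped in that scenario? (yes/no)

no

With N28 removed:
Round 1 — N2 at 150 > 140. N2 snaps.
  N2 sheds 150 kN to N13, N22, N7: 50 each.
    N13: 10+50 = 60 ≤ 60
    N22: 80+50 = 130 > 100
    N7: 100+50 = 150 > 140
Round 2 — N22, N7 snap.
  N22 sheds 130 kN to N13, N18, N25: 43 each (1 lost).
    N13: 60+43 = 103 > 60
    N18: 70+43 = 113 ≤ 140
    N25: 130+43 = 173 > 150
  N7 sheds 150 kN to N13, N25: 75 each.
    N13: 103+75 = 178 > 60
    N25: 173+75 = 248 > 150
Round 3 — N13, N25 snap.
  N13 sheds 178 kN: no online neighbours, lost.
  N25 sheds 248 kN: no online neighbours, lost.
No further breaks.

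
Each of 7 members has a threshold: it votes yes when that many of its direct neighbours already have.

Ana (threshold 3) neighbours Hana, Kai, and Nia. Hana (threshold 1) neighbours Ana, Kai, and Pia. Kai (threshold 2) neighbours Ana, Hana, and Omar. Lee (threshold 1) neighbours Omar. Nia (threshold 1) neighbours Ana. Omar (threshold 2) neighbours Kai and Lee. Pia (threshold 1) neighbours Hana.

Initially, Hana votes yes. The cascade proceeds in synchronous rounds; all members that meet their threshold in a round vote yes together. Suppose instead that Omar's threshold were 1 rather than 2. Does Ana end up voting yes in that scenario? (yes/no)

no

With Omar's threshold at 1:
Round 1 — Hana votes yes (initial).
Round 2 — checking thresholds:
  Ana: 1 of 3 neighbours < 3, not yet.
  Kai: 1 of 3 neighbours < 2, not yet.
  Pia: 1 of 1 neighbours ≥ 1, votes yes.
Round 3 — no new yes votes; cascade stops.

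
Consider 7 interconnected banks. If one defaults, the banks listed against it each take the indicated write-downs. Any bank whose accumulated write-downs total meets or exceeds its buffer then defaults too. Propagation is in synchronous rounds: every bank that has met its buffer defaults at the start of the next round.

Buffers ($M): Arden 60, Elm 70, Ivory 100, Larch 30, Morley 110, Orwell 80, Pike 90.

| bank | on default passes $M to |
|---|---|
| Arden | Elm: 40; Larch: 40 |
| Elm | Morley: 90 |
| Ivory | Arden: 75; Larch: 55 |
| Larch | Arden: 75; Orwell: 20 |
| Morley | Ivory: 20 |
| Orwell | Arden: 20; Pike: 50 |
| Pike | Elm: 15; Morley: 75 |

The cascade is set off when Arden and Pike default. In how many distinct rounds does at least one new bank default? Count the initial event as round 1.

Round 1 — Arden, Pike default (initial).
  Elm: +40+15 → 55 < 70
  Larch: +40 → 40 ≥ 30
  Morley: +75 → 75 < 110
Round 2 — Larch defaults.
  Orwell: +20 → 20 < 80
No further defaults.

2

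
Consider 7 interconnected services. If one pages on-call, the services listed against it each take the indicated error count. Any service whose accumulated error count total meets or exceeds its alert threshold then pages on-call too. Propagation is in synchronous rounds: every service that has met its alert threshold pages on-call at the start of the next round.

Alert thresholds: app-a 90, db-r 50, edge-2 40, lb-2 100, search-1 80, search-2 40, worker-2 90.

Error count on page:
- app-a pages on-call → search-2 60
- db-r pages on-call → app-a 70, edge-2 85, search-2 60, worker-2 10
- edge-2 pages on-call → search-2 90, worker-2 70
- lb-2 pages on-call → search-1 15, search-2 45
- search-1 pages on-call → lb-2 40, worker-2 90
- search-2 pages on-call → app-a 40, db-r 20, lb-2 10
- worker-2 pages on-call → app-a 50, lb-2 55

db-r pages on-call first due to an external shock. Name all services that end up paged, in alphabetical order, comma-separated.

Round 1 — db-r pages on-call (initial).
  app-a: +70 → 70 < 90
  edge-2: +85 → 85 ≥ 40
  search-2: +60 → 60 ≥ 40
  worker-2: +10 → 10 < 90
Round 2 — edge-2, search-2 page on-call.
  app-a: +40 → 110 ≥ 90
  lb-2: +10 → 10 < 100
  worker-2: +70 → 80 < 90
Round 3 — app-a pages on-call.
No further pages.

app-a, db-r, edge-2, search-2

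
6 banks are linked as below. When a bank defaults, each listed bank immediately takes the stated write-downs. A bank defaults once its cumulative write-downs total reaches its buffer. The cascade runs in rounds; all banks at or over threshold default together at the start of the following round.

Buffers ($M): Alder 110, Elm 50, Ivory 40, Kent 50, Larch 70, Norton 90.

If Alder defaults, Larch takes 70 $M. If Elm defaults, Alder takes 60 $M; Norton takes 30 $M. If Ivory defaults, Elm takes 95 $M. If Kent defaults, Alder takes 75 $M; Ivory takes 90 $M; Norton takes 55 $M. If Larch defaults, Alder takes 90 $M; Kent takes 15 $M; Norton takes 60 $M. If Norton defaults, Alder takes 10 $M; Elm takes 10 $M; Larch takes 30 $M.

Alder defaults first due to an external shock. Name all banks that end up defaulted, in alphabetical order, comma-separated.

Round 1 — Alder defaults (initial).
  Larch: +70 → 70 ≥ 70
Round 2 — Larch defaults.
  Kent: +15 → 15 < 50
  Norton: +60 → 60 < 90
No further defaults.

Alder, Larch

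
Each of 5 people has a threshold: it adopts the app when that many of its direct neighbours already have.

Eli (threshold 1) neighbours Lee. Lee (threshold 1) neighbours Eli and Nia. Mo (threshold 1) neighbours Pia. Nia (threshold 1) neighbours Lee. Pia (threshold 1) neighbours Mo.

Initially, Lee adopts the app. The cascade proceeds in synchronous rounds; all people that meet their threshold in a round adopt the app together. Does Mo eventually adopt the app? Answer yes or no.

Round 1 — Lee adopts the app (initial).
Round 2 — checking thresholds:
  Eli: 1 of 1 neighbours ≥ 1, adopts the app.
  Nia: 1 of 1 neighbours ≥ 1, adopts the app.
Round 3 — no new adoptions; cascade stops.

no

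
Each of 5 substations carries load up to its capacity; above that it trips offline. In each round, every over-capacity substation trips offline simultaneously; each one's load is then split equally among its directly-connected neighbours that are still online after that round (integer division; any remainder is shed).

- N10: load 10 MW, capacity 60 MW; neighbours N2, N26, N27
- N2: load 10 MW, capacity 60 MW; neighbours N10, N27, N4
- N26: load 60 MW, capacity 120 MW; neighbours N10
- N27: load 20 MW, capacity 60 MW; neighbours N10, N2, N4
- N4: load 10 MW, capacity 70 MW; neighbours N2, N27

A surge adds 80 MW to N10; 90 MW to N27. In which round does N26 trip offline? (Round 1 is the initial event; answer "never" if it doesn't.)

Round 1 — N10 at 90 > 60; N27 at 110 > 60. N10, N27 trip offline.
  N10 sheds 90 MW to N2, N26: 45 each.
    N2: 10+45 = 55 ≤ 60
    N26: 60+45 = 105 ≤ 120
  N27 sheds 110 MW to N2, N4: 55 each.
    N2: 55+55 = 110 > 60
    N4: 10+55 = 65 ≤ 70
Round 2 — N2 trips offline.
  N2 sheds 110 MW to N4: 110 each.
    N4: 65+110 = 175 > 70
Round 3 — N4 trips offline.
  N4 sheds 175 MW: no online neighbours, lost.
No further trips.

never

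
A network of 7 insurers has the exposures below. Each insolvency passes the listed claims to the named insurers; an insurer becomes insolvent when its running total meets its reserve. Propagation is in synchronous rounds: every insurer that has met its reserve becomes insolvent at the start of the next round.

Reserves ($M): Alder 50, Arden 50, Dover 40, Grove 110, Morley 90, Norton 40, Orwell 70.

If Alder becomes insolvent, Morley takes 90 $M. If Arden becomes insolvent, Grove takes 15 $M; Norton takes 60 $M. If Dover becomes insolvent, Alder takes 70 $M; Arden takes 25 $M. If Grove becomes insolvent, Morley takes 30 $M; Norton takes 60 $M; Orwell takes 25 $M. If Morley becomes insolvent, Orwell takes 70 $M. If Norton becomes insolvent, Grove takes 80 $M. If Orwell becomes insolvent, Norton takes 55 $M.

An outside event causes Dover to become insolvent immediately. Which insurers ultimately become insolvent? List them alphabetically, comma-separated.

Alder, Dover, Morley, Norton, Orwell

Round 1 — Dover becomes insolvent (initial).
  Alder: +70 → 70 ≥ 50
  Arden: +25 → 25 < 50
Round 2 — Alder becomes insolvent.
  Morley: +90 → 90 ≥ 90
Round 3 — Morley becomes insolvent.
  Orwell: +70 → 70 ≥ 70
Round 4 — Orwell becomes insolvent.
  Norton: +55 → 55 ≥ 40
Round 5 — Norton becomes insolvent.
  Grove: +80 → 80 < 110
No further insolvencies.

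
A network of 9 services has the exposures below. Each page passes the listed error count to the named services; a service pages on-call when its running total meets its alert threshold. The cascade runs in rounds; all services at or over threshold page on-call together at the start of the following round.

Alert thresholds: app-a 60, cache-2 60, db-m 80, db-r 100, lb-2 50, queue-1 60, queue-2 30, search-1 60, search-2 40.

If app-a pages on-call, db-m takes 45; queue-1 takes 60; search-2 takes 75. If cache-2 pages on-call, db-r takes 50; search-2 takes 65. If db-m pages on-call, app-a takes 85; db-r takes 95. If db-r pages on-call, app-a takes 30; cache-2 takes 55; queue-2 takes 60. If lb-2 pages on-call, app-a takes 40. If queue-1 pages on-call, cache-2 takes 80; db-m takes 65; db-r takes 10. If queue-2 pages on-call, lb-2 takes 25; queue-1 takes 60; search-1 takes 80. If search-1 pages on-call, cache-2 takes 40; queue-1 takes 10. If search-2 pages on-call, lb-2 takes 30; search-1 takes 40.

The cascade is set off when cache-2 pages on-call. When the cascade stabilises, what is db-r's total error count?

Round 1 — cache-2 pages on-call (initial).
  db-r: +50 → 50 < 100
  search-2: +65 → 65 ≥ 40
Round 2 — search-2 pages on-call.
  lb-2: +30 → 30 < 50
  search-1: +40 → 40 < 60
No further pages.

50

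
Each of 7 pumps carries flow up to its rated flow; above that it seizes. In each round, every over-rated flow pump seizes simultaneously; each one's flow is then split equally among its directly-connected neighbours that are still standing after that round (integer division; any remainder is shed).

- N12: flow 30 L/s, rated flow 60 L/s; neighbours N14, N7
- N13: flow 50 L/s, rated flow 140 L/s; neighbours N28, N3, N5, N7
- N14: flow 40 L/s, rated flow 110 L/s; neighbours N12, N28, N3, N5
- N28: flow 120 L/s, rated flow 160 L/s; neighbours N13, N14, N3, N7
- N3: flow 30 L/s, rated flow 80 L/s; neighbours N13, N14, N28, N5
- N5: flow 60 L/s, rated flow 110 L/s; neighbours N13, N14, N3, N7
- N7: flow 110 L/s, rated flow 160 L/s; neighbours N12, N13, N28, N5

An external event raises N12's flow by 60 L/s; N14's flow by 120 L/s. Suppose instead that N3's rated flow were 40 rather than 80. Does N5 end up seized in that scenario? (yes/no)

yes

With N3's rated flow at 40:
Round 1 — N12 at 90 > 60; N14 at 160 > 110. N12, N14 seize.
  N12 sheds 90 L/s to N7: 90 each.
    N7: 110+90 = 200 > 160
  N14 sheds 160 L/s to N28, N3, N5: 53 each (1 lost).
    N28: 120+53 = 173 > 160
    N3: 30+53 = 83 > 40
    N5: 60+53 = 113 > 110
Round 2 — N28, N3, N5, N7 seize.
  N28 sheds 173 L/s to N13: 173 each.
    N13: 50+173 = 223 > 140
  N3 sheds 83 L/s to N13: 83 each.
    N13: 223+83 = 306 > 140
  N5 sheds 113 L/s to N13: 113 each.
    N13: 306+113 = 419 > 140
  N7 sheds 200 L/s to N13: 200 each.
    N13: 419+200 = 619 > 140
Round 3 — N13 seizes.
  N13 sheds 619 L/s: no online neighbours, lost.
No further seizures.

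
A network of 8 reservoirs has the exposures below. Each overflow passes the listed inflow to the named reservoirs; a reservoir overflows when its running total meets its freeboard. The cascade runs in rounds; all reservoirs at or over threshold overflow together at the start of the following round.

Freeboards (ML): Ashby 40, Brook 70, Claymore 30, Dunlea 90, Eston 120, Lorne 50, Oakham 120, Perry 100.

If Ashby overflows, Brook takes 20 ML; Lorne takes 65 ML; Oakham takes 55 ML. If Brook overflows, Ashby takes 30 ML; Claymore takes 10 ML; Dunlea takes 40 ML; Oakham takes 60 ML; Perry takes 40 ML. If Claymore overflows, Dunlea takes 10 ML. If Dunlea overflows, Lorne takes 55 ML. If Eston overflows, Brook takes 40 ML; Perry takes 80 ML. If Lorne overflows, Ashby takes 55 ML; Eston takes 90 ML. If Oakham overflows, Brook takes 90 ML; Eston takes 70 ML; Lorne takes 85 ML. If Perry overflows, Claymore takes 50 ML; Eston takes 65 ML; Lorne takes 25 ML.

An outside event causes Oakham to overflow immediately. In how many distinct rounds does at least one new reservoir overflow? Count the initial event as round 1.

5

Round 1 — Oakham overflows (initial).
  Brook: +90 → 90 ≥ 70
  Eston: +70 → 70 < 120
  Lorne: +85 → 85 ≥ 50
Round 2 — Brook, Lorne overflow.
  Ashby: +30+55 → 85 ≥ 40
  Claymore: +10 → 10 < 30
  Dunlea: +40 → 40 < 90
  Eston: +90 → 160 ≥ 120
  Perry: +40 → 40 < 100
Round 3 — Ashby, Eston overflow.
  Perry: +80 → 120 ≥ 100
Round 4 — Perry overflows.
  Claymore: +50 → 60 ≥ 30
Round 5 — Claymore overflows.
  Dunlea: +10 → 50 < 90
No further overflows.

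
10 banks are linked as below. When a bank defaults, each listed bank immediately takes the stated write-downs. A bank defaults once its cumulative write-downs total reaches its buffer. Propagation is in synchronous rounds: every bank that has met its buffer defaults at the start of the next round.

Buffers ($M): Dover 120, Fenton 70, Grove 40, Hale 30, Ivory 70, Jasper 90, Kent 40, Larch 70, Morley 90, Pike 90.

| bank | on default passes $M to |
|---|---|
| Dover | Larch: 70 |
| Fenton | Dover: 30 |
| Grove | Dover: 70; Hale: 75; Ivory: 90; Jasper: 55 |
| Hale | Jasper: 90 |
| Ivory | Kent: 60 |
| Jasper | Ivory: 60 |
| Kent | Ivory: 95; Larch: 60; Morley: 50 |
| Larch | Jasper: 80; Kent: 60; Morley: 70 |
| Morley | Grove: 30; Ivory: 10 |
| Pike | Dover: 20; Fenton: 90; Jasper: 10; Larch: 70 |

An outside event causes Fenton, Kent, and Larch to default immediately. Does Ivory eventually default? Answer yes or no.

Round 1 — Fenton, Kent, Larch default (initial).
  Dover: +30 → 30 < 120
  Ivory: +95 → 95 ≥ 70
  Jasper: +80 → 80 < 90
  Morley: +50+70 → 120 ≥ 90
Round 2 — Ivory, Morley default.
  Grove: +30 → 30 < 40
No further defaults.

yes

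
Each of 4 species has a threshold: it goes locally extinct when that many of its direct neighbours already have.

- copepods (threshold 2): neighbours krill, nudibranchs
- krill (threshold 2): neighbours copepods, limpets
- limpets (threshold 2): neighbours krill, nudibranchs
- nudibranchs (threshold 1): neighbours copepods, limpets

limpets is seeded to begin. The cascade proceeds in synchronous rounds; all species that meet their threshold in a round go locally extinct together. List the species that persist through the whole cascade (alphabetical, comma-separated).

copepods, krill

Round 1 — limpets goes locally extinct (initial).
Round 2 — checking thresholds:
  krill: 1 of 2 neighbours < 2, below threshold.
  nudibranchs: 1 of 2 neighbours ≥ 1, goes locally extinct.
Round 3 — no new extinctions; cascade stops.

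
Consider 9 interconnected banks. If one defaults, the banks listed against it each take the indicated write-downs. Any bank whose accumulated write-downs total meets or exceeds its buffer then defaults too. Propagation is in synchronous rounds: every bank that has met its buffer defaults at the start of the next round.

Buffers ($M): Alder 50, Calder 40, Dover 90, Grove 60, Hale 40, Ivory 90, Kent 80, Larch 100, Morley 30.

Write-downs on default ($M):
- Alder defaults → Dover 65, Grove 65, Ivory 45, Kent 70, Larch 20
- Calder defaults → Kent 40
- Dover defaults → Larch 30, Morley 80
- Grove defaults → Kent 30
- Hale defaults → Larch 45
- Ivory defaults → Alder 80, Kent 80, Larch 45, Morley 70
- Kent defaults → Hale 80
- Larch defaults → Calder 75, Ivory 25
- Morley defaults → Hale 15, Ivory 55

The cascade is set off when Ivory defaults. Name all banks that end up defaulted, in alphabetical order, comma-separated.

Round 1 — Ivory defaults (initial).
  Alder: +80 → 80 ≥ 50
  Kent: +80 → 80 ≥ 80
  Larch: +45 → 45 < 100
  Morley: +70 → 70 ≥ 30
Round 2 — Alder, Kent, Morley default.
  Dover: +65 → 65 < 90
  Grove: +65 → 65 ≥ 60
  Hale: +80+15 → 95 ≥ 40
  Larch: +20 → 65 < 100
Round 3 — Grove, Hale default.
  Larch: +45 → 110 ≥ 100
Round 4 — Larch defaults.
  Calder: +75 → 75 ≥ 40
Round 5 — Calder defaults.
No further defaults.

Alder, Calder, Grove, Hale, Ivory, Kent, Larch, Morley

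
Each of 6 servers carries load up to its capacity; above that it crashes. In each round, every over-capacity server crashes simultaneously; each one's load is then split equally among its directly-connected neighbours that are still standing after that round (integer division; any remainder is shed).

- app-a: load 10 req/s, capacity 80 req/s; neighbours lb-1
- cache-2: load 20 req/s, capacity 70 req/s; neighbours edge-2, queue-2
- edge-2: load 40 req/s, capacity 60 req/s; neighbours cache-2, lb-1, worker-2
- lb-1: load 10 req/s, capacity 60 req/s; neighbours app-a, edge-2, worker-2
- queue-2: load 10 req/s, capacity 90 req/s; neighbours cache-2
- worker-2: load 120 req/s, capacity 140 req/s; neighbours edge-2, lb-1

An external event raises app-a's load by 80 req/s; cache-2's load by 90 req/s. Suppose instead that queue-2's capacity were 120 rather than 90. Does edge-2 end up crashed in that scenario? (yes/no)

yes

With queue-2's capacity at 120:
Round 1 — app-a at 90 > 80; cache-2 at 110 > 70. app-a, cache-2 crash.
  app-a sheds 90 req/s to lb-1: 90 each.
    lb-1: 10+90 = 100 > 60
  cache-2 sheds 110 req/s to edge-2, queue-2: 55 each.
    edge-2: 40+55 = 95 > 60
    queue-2: 10+55 = 65 ≤ 120
Round 2 — edge-2, lb-1 crash.
  edge-2 sheds 95 req/s to worker-2: 95 each.
    worker-2: 120+95 = 215 > 140
  lb-1 sheds 100 req/s to worker-2: 100 each.
    worker-2: 215+100 = 315 > 140
Round 3 — worker-2 crashes.
  worker-2 sheds 315 req/s: no online neighbours, lost.
No further crashes.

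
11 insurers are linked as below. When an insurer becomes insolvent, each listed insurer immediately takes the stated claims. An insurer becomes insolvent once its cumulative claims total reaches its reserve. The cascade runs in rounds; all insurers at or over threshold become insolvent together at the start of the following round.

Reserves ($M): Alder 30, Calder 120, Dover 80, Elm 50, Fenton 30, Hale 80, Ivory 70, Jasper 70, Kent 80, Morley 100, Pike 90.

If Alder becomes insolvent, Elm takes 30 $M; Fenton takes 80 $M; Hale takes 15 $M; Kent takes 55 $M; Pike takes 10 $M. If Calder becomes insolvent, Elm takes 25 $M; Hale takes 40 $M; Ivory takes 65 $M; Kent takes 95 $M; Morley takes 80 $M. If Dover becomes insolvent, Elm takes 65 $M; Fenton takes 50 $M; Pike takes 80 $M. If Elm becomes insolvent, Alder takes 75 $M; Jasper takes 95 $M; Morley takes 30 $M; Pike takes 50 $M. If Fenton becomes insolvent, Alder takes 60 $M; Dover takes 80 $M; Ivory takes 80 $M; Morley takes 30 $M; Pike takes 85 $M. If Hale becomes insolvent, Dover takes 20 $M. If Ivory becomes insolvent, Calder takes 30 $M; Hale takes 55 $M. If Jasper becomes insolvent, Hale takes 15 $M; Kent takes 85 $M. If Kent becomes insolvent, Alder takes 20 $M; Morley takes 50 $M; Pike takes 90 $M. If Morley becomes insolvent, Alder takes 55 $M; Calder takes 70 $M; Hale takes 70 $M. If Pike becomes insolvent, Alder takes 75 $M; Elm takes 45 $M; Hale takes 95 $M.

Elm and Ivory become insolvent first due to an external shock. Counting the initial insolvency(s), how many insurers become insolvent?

10

Round 1 — Elm, Ivory become insolvent (initial).
  Alder: +75 → 75 ≥ 30
  Calder: +30 → 30 < 120
  Hale: +55 → 55 < 80
  Jasper: +95 → 95 ≥ 70
  Morley: +30 → 30 < 100
  Pike: +50 → 50 < 90
Round 2 — Alder, Jasper become insolvent.
  Fenton: +80 → 80 ≥ 30
  Hale: +15+15 → 85 ≥ 80
  Kent: +55+85 → 140 ≥ 80
  Pike: +10 → 60 < 90
Round 3 — Fenton, Hale, Kent become insolvent.
  Dover: +80+20 → 100 ≥ 80
  Morley: +30+50 → 110 ≥ 100
  Pike: +85+90 → 235 ≥ 90
Round 4 — Dover, Morley, Pike become insolvent.
  Calder: +70 → 100 < 120
No further insolvencies.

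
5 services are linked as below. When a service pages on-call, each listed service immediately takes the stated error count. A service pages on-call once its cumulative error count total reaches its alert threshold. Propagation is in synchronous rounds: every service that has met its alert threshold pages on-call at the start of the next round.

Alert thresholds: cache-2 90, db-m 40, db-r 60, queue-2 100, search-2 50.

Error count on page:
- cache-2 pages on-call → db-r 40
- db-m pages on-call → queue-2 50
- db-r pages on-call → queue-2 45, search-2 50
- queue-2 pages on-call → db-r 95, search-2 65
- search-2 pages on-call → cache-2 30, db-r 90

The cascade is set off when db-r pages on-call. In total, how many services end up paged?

2

Round 1 — db-r pages on-call (initial).
  queue-2: +45 → 45 < 100
  search-2: +50 → 50 ≥ 50
Round 2 — search-2 pages on-call.
  cache-2: +30 → 30 < 90
No further pages.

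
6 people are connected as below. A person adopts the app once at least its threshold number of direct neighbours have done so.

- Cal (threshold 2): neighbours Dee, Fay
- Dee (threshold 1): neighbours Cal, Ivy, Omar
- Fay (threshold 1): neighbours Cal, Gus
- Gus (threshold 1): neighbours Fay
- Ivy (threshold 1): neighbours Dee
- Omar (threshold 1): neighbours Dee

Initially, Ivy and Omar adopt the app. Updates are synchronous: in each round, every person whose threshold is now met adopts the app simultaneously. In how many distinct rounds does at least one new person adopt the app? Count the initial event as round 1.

Round 1 — Ivy, Omar adopt the app (initial).
Round 2 — checking thresholds:
  Dee: 2 of 3 neighbours ≥ 1, adopts the app.
Round 3 — no new adoptions; cascade stops.

2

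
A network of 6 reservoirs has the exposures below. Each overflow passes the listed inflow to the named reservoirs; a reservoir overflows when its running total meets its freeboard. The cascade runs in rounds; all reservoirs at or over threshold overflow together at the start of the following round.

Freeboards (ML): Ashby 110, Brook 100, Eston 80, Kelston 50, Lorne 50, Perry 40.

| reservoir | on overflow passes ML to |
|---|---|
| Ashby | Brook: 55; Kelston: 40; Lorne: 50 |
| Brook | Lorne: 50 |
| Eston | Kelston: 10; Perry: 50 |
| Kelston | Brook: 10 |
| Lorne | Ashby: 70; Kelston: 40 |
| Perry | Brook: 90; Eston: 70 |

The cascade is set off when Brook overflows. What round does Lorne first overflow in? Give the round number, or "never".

Round 1 — Brook overflows (initial).
  Lorne: +50 → 50 ≥ 50
Round 2 — Lorne overflows.
  Ashby: +70 → 70 < 110
  Kelston: +40 → 40 < 50
No further overflows.

2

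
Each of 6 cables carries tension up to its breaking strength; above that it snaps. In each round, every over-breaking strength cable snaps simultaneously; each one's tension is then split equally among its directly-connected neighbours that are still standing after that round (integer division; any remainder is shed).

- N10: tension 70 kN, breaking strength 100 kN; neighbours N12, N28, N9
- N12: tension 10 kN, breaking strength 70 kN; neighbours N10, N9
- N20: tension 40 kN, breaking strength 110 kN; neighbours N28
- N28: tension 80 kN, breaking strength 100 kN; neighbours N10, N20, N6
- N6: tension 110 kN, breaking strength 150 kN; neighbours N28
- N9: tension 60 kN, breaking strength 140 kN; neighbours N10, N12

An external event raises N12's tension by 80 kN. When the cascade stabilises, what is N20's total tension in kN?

Round 1 — N12 at 90 > 70. N12 snaps.
  N12 sheds 90 kN to N10, N9: 45 each.
    N10: 70+45 = 115 > 100
    N9: 60+45 = 105 ≤ 140
Round 2 — N10 snaps.
  N10 sheds 115 kN to N28, N9: 57 each (1 lost).
    N28: 80+57 = 137 > 100
    N9: 105+57 = 162 > 140
Round 3 — N28, N9 snap.
  N28 sheds 137 kN to N20, N6: 68 each (1 lost).
    N20: 40+68 = 108 ≤ 110
    N6: 110+68 = 178 > 150
  N9 sheds 162 kN: no online neighbours, lost.
Round 4 — N6 snaps.
  N6 sheds 178 kN: no online neighbours, lost.
No further breaks.

108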